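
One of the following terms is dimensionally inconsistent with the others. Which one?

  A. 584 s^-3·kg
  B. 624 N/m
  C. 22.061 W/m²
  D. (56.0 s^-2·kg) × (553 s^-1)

B.

Reduce each to base SI dimensions:
  A. kg·s⁻³
  B. N·m⁻¹ = kg·m·s⁻²·m⁻¹ = kg·s⁻²
  C. W·m⁻² = J·s⁻¹·m⁻² = kg·s⁻³
  D. [kg·s⁻²] · [s⁻¹] = kg·s⁻³
All reduce to kg·s⁻³ except B., which is kg·s⁻².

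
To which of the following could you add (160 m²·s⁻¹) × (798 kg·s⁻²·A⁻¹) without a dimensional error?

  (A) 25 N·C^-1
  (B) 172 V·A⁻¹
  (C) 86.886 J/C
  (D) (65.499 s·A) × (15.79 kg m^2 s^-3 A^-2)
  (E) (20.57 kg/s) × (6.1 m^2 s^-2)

(C)

Reference: [m²·s⁻¹] · [kg·s⁻²·A⁻¹] = kg·m²·s⁻³·A⁻¹.
Each option:
  (A) N·C⁻¹ = kg·m·s⁻²·(s·A)⁻¹ = kg·m·s⁻³·A⁻¹
  (B) V·A⁻¹ = J·C⁻¹·A⁻¹ = kg·m²·s⁻³·A⁻²
  (C) J·C⁻¹ = N·m·(s·A)⁻¹ = kg·m²·s⁻³·A⁻¹  ← same
  (D) [s·A] · [kg·m²·s⁻³·A⁻²] = kg·m²·s⁻²·A⁻¹
  (E) [kg·s⁻¹] · [m²·s⁻²] = kg·m²·s⁻³
Only (C) matches kg·m²·s⁻³·A⁻¹.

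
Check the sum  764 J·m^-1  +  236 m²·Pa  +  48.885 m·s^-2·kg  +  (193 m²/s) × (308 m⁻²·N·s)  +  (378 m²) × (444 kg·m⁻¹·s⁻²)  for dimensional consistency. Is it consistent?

Yes

Expand each in SI base units:
  764 J·m^-1:  J·m⁻¹ = N·m·m⁻¹ = kg·m·s⁻²
  236 m²·Pa:  Pa·m² = N·m⁻²·m² = kg·m·s⁻²
  48.885 m·s^-2·kg:  kg·m·s⁻²
  (193 m²/s) × (308 m⁻²·N·s):  [m²·s⁻¹] · [kg·m⁻¹·s⁻¹] = kg·m·s⁻²
  (378 m²) × (444 kg·m⁻¹·s⁻²):  [m²] · [kg·m⁻¹·s⁻²] = kg·m·s⁻²
Every term reduces to kg·m·s⁻².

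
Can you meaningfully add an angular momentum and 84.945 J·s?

Yes

In SI base units:
  an angular momentum:  [angular momentum] = kg·m²·s⁻¹
  84.945 J·s:  J·s = N·m·s = kg·m²·s⁻¹
Both are kg·m²·s⁻¹, so they have the same dimensions and can be added.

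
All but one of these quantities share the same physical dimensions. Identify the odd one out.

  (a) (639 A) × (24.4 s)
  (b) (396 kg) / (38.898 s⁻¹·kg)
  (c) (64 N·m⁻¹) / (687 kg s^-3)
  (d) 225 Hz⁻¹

Reduce each to base SI dimensions:
  (a) [A] · [s] = s·A
  (b) [kg] / [kg·s⁻¹] = s
  (c) [kg·s⁻²] / [kg·s⁻³] = s
  (d) Hz⁻¹ = (s⁻¹)⁻¹ = s
All reduce to s except (a), which is s·A.

(a)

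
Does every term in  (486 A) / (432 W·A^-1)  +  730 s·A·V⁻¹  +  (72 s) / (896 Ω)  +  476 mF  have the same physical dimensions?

In SI base units:
  (486 A) / (432 W·A^-1):  [A] / [kg·m²·s⁻³·A⁻¹] = kg⁻¹·m⁻²·s³·A²
  730 s·A·V⁻¹:  A·s·V⁻¹ = A·s·(J·C⁻¹)⁻¹ = kg⁻¹·m⁻²·s⁴·A²
  (72 s) / (896 Ω):  [s] / [kg·m²·s⁻³·A⁻²] = kg⁻¹·m⁻²·s⁴·A²
  476 mF:  F = C·V⁻¹ = kg⁻¹·m⁻²·s⁴·A²
The terms do not share a single dimension (kg⁻¹·m⁻²·s³·A² vs kg⁻¹·m⁻²·s⁴·A²).

No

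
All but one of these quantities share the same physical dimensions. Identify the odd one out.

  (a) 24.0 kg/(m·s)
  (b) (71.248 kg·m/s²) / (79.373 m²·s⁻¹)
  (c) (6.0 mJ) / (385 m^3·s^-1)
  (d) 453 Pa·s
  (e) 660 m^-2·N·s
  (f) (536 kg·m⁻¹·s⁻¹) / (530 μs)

(f)

In SI base units:
  (a) kg·m⁻¹·s⁻¹
  (b) [kg·m·s⁻²] / [m²·s⁻¹] = kg·m⁻¹·s⁻¹
  (c) [kg·m²·s⁻²] / [m³·s⁻¹] = kg·m⁻¹·s⁻¹
  (d) Pa·s = N·m⁻²·s = kg·m⁻¹·s⁻¹
  (e) N·s·m⁻² = kg·m·s⁻²·s·m⁻² = kg·m⁻¹·s⁻¹
  (f) [kg·m⁻¹·s⁻¹] / [s] = kg·m⁻¹·s⁻²
All reduce to kg·m⁻¹·s⁻¹ except (f), which is kg·m⁻¹·s⁻².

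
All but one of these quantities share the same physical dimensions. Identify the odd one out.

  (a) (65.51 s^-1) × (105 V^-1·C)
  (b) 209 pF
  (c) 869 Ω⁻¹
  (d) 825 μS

Expand each in SI base units:
  (a) [s⁻¹] · [kg⁻¹·m⁻²·s⁴·A²] = kg⁻¹·m⁻²·s³·A²
  (b) F = C·V⁻¹ = kg⁻¹·m⁻²·s⁴·A²
  (c) Ω⁻¹ = (V·A⁻¹)⁻¹ = kg⁻¹·m⁻²·s³·A²
  (d) S = Ω⁻¹ = kg⁻¹·m⁻²·s³·A²
All reduce to kg⁻¹·m⁻²·s³·A² except (b), which is kg⁻¹·m⁻²·s⁴·A².

(b)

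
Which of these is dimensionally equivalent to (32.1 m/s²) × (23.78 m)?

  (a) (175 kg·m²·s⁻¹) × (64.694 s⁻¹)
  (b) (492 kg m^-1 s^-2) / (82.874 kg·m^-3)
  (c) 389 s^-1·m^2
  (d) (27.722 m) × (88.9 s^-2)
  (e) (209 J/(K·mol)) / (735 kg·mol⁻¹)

(b)

Reference: [m·s⁻²] · [m] = m²·s⁻².
Each option:
  (a) [kg·m²·s⁻¹] · [s⁻¹] = kg·m²·s⁻²
  (b) [kg·m⁻¹·s⁻²] / [kg·m⁻³] = m²·s⁻²  ← same
  (c) m²·s⁻¹
  (d) [m] · [s⁻²] = m·s⁻²
  (e) [kg·m²·s⁻²·K⁻¹·mol⁻¹] / [kg·mol⁻¹] = m²·s⁻²·K⁻¹
Only (b) matches m²·s⁻².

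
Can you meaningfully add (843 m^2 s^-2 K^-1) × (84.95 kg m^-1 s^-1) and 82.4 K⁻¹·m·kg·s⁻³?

Yes

In SI base units:
  (843 m^2 s^-2 K^-1) × (84.95 kg m^-1 s^-1):  [m²·s⁻²·K⁻¹] · [kg·m⁻¹·s⁻¹] = kg·m·s⁻³·K⁻¹
  82.4 K⁻¹·m·kg·s⁻³:  kg·m·s⁻³·K⁻¹
Both are kg·m·s⁻³·K⁻¹, so they have the same dimensions and can be added.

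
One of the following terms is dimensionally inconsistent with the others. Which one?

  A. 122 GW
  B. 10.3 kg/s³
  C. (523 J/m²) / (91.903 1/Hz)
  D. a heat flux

A.

Expand each in SI base units:
  A. W = J·s⁻¹ = kg·m²·s⁻³
  B. kg·s⁻³
  C. [kg·s⁻²] / [s] = kg·s⁻³
  D. [heat flux] = kg·s⁻³
All reduce to kg·s⁻³ except A., which is kg·m²·s⁻³.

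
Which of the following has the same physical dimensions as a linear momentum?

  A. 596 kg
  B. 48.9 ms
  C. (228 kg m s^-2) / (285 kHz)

Reference: [linear momentum] = kg·m·s⁻¹.
Each option:
  A. kg
  B. s
  C. [kg·m·s⁻²] / [s⁻¹] = kg·m·s⁻¹  ← same
Only C. matches kg·m·s⁻¹.

C.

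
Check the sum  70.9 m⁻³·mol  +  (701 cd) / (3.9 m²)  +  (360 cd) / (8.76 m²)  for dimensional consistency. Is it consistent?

Dimensions:
  70.9 m⁻³·mol:  mol·m⁻³ = m⁻³·mol
  (701 cd) / (3.9 m²):  [cd] / [m²] = m⁻²·cd
  (360 cd) / (8.76 m²):  [cd] / [m²] = m⁻²·cd
The terms do not share a single dimension (m⁻²·cd vs m⁻³·mol).

No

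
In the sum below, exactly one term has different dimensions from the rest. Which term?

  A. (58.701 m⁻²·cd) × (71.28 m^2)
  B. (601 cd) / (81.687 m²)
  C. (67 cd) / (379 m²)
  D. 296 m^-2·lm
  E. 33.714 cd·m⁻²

A.

Dimensions:
  A. [m⁻²·cd] · [m²] = cd
  B. [cd] / [m²] = m⁻²·cd
  C. [cd] / [m²] = m⁻²·cd
  D. lm·m⁻² = cd·m⁻² = m⁻²·cd
  E. cd·m⁻² = m⁻²·cd
All reduce to m⁻²·cd except A., which is cd.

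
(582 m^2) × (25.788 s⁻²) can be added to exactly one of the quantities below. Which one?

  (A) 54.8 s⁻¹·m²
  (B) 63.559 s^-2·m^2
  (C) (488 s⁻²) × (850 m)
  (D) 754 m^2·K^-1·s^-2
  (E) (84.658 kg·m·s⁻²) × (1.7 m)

(B)

Reference: [m²] · [s⁻²] = m²·s⁻².
Each option:
  (A) m²·s⁻¹
  (B) m²·s⁻²  ← same
  (C) [s⁻²] · [m] = m·s⁻²
  (D) m²·s⁻²·K⁻¹
  (E) [kg·m·s⁻²] · [m] = kg·m²·s⁻²
Only (B) matches m²·s⁻².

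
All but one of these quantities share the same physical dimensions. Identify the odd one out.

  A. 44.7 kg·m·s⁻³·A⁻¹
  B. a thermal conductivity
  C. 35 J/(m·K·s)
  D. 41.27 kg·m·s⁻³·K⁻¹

Work out the base dimensions of each:
  A. kg·m·s⁻³·A⁻¹
  B. [thermal conductivity] = kg·m·s⁻³·K⁻¹
  C. J·s⁻¹·m⁻¹·K⁻¹ = N·m·s⁻¹·m⁻¹·K⁻¹ = kg·m·s⁻³·K⁻¹
  D. kg·m·s⁻³·K⁻¹
All reduce to kg·m·s⁻³·K⁻¹ except A., which is kg·m·s⁻³·A⁻¹.

A.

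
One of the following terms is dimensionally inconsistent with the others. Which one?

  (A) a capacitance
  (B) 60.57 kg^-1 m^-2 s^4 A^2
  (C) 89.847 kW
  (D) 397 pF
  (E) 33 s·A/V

(C)

In SI base units:
  (A) [capacitance] = kg⁻¹·m⁻²·s⁴·A²
  (B) kg⁻¹·m⁻²·s⁴·A²
  (C) W = J·s⁻¹ = kg·m²·s⁻³
  (D) F = C·V⁻¹ = kg⁻¹·m⁻²·s⁴·A²
  (E) A·s·V⁻¹ = A·s·(J·C⁻¹)⁻¹ = kg⁻¹·m⁻²·s⁴·A²
All reduce to kg⁻¹·m⁻²·s⁴·A² except (C), which is kg·m²·s⁻³.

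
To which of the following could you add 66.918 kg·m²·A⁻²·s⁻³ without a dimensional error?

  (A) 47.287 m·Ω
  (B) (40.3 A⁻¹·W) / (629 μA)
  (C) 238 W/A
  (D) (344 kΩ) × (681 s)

(B)

Reference: kg·m²·s⁻³·A⁻².
Each option:
  (A) Ω·m = V·A⁻¹·m = kg·m³·s⁻³·A⁻²
  (B) [kg·m²·s⁻³·A⁻¹] / [A] = kg·m²·s⁻³·A⁻²  ← same
  (C) W·A⁻¹ = J·s⁻¹·A⁻¹ = kg·m²·s⁻³·A⁻¹
  (D) [kg·m²·s⁻³·A⁻²] · [s] = kg·m²·s⁻²·A⁻²
Only (B) matches kg·m²·s⁻³·A⁻².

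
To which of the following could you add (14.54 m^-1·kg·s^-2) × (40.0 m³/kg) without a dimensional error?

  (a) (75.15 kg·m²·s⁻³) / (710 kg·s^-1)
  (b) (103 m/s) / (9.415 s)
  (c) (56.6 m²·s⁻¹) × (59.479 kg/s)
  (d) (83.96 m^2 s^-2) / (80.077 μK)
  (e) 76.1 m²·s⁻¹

(a)

Reference: [kg·m⁻¹·s⁻²] · [kg⁻¹·m³] = m²·s⁻².
Each option:
  (a) [kg·m²·s⁻³] / [kg·s⁻¹] = m²·s⁻²  ← same
  (b) [m·s⁻¹] / [s] = m·s⁻²
  (c) [m²·s⁻¹] · [kg·s⁻¹] = kg·m²·s⁻²
  (d) [m²·s⁻²] / [K] = m²·s⁻²·K⁻¹
  (e) m²·s⁻¹
Only (a) matches m²·s⁻².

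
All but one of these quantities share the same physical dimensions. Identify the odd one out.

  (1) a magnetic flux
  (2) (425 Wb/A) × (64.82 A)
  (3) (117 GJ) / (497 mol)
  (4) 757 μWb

Dimensions:
  (1) [magnetic flux] = kg·m²·s⁻²·A⁻¹
  (2) [kg·m²·s⁻²·A⁻²] · [A] = kg·m²·s⁻²·A⁻¹
  (3) [kg·m²·s⁻²] / [mol] = kg·m²·s⁻²·mol⁻¹
  (4) Wb = V·s = kg·m²·s⁻²·A⁻¹
All reduce to kg·m²·s⁻²·A⁻¹ except (3), which is kg·m²·s⁻²·mol⁻¹.

(3)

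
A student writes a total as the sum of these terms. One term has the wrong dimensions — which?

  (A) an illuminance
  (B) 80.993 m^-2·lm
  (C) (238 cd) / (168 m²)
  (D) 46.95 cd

(D)

Work out the base dimensions of each:
  (A) [illuminance] = m⁻²·cd
  (B) lm·m⁻² = cd·m⁻² = m⁻²·cd
  (C) [cd] / [m²] = m⁻²·cd
  (D) cd
All reduce to m⁻²·cd except (D), which is cd.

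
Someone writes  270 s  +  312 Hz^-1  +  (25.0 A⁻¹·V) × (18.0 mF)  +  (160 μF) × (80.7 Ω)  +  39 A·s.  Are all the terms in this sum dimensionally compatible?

Work out the base dimensions of each:
  270 s:  s
  312 Hz^-1:  Hz⁻¹ = (s⁻¹)⁻¹ = s
  (25.0 A⁻¹·V) × (18.0 mF):  [kg·m²·s⁻³·A⁻²] · [kg⁻¹·m⁻²·s⁴·A²] = s
  (160 μF) × (80.7 Ω):  [kg⁻¹·m⁻²·s⁴·A²] · [kg·m²·s⁻³·A⁻²] = s
  39 A·s:  A·s = s·A
The terms do not share a single dimension (s vs s·A).

No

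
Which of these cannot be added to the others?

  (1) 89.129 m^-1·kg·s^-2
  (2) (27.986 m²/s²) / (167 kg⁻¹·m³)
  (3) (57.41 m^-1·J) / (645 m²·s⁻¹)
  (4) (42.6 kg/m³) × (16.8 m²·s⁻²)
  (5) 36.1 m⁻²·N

(3)

Expand each in SI base units:
  (1) kg·m⁻¹·s⁻²
  (2) [m²·s⁻²] / [kg⁻¹·m³] = kg·m⁻¹·s⁻²
  (3) [kg·m·s⁻²] / [m²·s⁻¹] = kg·m⁻¹·s⁻¹
  (4) [kg·m⁻³] · [m²·s⁻²] = kg·m⁻¹·s⁻²
  (5) N·m⁻² = kg·m·s⁻²·m⁻² = kg·m⁻¹·s⁻²
All reduce to kg·m⁻¹·s⁻² except (3), which is kg·m⁻¹·s⁻¹.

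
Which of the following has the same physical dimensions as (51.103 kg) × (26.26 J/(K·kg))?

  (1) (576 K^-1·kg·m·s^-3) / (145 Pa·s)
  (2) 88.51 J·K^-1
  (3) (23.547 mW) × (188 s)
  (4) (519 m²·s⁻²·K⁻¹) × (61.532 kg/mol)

Reference: [kg] · [m²·s⁻²·K⁻¹] = kg·m²·s⁻²·K⁻¹.
Each option:
  (1) [kg·m·s⁻³·K⁻¹] / [kg·m⁻¹·s⁻¹] = m²·s⁻²·K⁻¹
  (2) J·K⁻¹ = N·m·K⁻¹ = kg·m²·s⁻²·K⁻¹  ← same
  (3) [kg·m²·s⁻³] · [s] = kg·m²·s⁻²
  (4) [m²·s⁻²·K⁻¹] · [kg·mol⁻¹] = kg·m²·s⁻²·K⁻¹·mol⁻¹
Only (2) matches kg·m²·s⁻²·K⁻¹.

(2)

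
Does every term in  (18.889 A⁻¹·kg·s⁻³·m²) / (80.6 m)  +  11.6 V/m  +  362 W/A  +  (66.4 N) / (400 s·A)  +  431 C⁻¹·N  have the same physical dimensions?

No

Dimensions:
  (18.889 A⁻¹·kg·s⁻³·m²) / (80.6 m):  [kg·m²·s⁻³·A⁻¹] / [m] = kg·m·s⁻³·A⁻¹
  11.6 V/m:  V·m⁻¹ = J·C⁻¹·m⁻¹ = kg·m·s⁻³·A⁻¹
  362 W/A:  W·A⁻¹ = J·s⁻¹·A⁻¹ = kg·m²·s⁻³·A⁻¹
  (66.4 N) / (400 s·A):  [kg·m·s⁻²] / [s·A] = kg·m·s⁻³·A⁻¹
  431 C⁻¹·N:  N·C⁻¹ = kg·m·s⁻²·(s·A)⁻¹ = kg·m·s⁻³·A⁻¹
The terms do not share a single dimension (kg·m²·s⁻³·A⁻¹ vs kg·m·s⁻³·A⁻¹).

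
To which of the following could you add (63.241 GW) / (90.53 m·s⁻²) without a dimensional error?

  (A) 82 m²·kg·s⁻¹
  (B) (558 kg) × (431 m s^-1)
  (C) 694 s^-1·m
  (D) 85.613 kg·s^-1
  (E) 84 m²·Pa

Reference: [kg·m²·s⁻³] / [m·s⁻²] = kg·m·s⁻¹.
Each option:
  (A) kg·m²·s⁻¹
  (B) [kg] · [m·s⁻¹] = kg·m·s⁻¹  ← same
  (C) m·s⁻¹
  (D) kg·s⁻¹
  (E) Pa·m² = N·m⁻²·m² = kg·m·s⁻²
Only (B) matches kg·m·s⁻¹.

(B)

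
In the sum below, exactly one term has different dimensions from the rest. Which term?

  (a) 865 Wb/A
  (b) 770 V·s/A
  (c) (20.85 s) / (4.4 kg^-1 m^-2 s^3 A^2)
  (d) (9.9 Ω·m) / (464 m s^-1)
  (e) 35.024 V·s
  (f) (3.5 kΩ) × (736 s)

(e)

In SI base units:
  (a) Wb·A⁻¹ = V·s·A⁻¹ = kg·m²·s⁻²·A⁻²
  (b) V·s·A⁻¹ = J·C⁻¹·s·A⁻¹ = kg·m²·s⁻²·A⁻²
  (c) [s] / [kg⁻¹·m⁻²·s³·A²] = kg·m²·s⁻²·A⁻²
  (d) [kg·m³·s⁻³·A⁻²] / [m·s⁻¹] = kg·m²·s⁻²·A⁻²
  (e) V·s = J·C⁻¹·s = kg·m²·s⁻²·A⁻¹
  (f) [kg·m²·s⁻³·A⁻²] · [s] = kg·m²·s⁻²·A⁻²
All reduce to kg·m²·s⁻²·A⁻² except (e), which is kg·m²·s⁻²·A⁻¹.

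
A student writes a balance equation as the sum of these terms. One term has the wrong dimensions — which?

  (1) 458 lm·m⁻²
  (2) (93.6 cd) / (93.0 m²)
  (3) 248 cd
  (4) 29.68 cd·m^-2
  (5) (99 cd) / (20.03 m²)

(3)

In SI base units:
  (1) lm·m⁻² = cd·m⁻² = m⁻²·cd
  (2) [cd] / [m²] = m⁻²·cd
  (3) cd
  (4) cd·m⁻² = m⁻²·cd
  (5) [cd] / [m²] = m⁻²·cd
All reduce to m⁻²·cd except (3), which is cd.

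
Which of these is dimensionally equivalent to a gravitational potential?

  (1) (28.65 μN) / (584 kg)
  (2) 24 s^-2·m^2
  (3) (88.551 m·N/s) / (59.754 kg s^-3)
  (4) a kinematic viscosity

Reference: [gravitational potential] = m²·s⁻².
Each option:
  (1) [kg·m·s⁻²] / [kg] = m·s⁻²
  (2) m²·s⁻²  ← same
  (3) [kg·m²·s⁻³] / [kg·s⁻³] = m²
  (4) [kinematic viscosity] = m²·s⁻¹
Only (2) matches m²·s⁻².

(2)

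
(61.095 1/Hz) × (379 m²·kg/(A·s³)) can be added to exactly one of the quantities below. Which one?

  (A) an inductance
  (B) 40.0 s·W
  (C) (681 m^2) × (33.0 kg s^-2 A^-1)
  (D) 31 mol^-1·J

(C)

Reference: [s] · [kg·m²·s⁻³·A⁻¹] = kg·m²·s⁻²·A⁻¹.
Each option:
  (A) [inductance] = kg·m²·s⁻²·A⁻²
  (B) W·s = J·s⁻¹·s = kg·m²·s⁻²
  (C) [m²] · [kg·s⁻²·A⁻¹] = kg·m²·s⁻²·A⁻¹  ← same
  (D) J·mol⁻¹ = N·m·mol⁻¹ = kg·m²·s⁻²·mol⁻¹
Only (C) matches kg·m²·s⁻²·A⁻¹.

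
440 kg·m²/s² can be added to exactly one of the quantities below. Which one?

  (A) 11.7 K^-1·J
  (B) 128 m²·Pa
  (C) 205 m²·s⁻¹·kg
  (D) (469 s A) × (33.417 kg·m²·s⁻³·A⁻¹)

Reference: kg·m²·s⁻².
Each option:
  (A) J·K⁻¹ = N·m·K⁻¹ = kg·m²·s⁻²·K⁻¹
  (B) Pa·m² = N·m⁻²·m² = kg·m·s⁻²
  (C) kg·m²·s⁻¹
  (D) [s·A] · [kg·m²·s⁻³·A⁻¹] = kg·m²·s⁻²  ← same
Only (D) matches kg·m²·s⁻².

(D)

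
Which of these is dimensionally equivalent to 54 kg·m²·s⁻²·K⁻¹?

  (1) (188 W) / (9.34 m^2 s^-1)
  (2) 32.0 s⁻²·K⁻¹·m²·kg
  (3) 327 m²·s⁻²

(2)

Reference: kg·m²·s⁻²·K⁻¹.
Each option:
  (1) [kg·m²·s⁻³] / [m²·s⁻¹] = kg·s⁻²
  (2) kg·m²·s⁻²·K⁻¹  ← same
  (3) m²·s⁻²
Only (2) matches kg·m²·s⁻²·K⁻¹.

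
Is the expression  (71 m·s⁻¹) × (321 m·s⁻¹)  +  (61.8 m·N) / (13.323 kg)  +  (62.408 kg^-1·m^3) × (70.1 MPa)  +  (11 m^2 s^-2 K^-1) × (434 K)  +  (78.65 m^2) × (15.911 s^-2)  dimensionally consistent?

Expand each in SI base units:
  (71 m·s⁻¹) × (321 m·s⁻¹):  [m·s⁻¹] · [m·s⁻¹] = m²·s⁻²
  (61.8 m·N) / (13.323 kg):  [kg·m²·s⁻²] / [kg] = m²·s⁻²
  (62.408 kg^-1·m^3) × (70.1 MPa):  [kg⁻¹·m³] · [kg·m⁻¹·s⁻²] = m²·s⁻²
  (11 m^2 s^-2 K^-1) × (434 K):  [m²·s⁻²·K⁻¹] · [K] = m²·s⁻²
  (78.65 m^2) × (15.911 s^-2):  [m²] · [s⁻²] = m²·s⁻²
Every term reduces to m²·s⁻².

Yes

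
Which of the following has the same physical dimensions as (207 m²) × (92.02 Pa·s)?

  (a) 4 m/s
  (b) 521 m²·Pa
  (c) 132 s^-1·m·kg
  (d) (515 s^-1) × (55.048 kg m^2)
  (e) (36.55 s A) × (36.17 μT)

(c)

Reference: [m²] · [kg·m⁻¹·s⁻¹] = kg·m·s⁻¹.
Each option:
  (a) m·s⁻¹
  (b) Pa·m² = N·m⁻²·m² = kg·m·s⁻²
  (c) kg·m·s⁻¹  ← same
  (d) [s⁻¹] · [kg·m²] = kg·m²·s⁻¹
  (e) [s·A] · [kg·s⁻²·A⁻¹] = kg·s⁻¹
Only (c) matches kg·m·s⁻¹.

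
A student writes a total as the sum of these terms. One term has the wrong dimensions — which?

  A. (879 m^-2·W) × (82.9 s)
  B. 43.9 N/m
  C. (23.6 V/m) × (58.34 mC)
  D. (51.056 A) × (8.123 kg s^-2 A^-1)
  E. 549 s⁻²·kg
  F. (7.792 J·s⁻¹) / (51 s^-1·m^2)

C.

Work out the base dimensions of each:
  A. [kg·s⁻³] · [s] = kg·s⁻²
  B. N·m⁻¹ = kg·m·s⁻²·m⁻¹ = kg·s⁻²
  C. [kg·m·s⁻³·A⁻¹] · [s·A] = kg·m·s⁻²
  D. [A] · [kg·s⁻²·A⁻¹] = kg·s⁻²
  E. kg·s⁻²
  F. [kg·m²·s⁻³] / [m²·s⁻¹] = kg·s⁻²
All reduce to kg·s⁻² except C., which is kg·m·s⁻².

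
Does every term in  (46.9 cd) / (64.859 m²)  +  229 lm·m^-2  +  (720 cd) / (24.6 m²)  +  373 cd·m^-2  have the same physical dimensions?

Work out the base dimensions of each:
  (46.9 cd) / (64.859 m²):  [cd] / [m²] = m⁻²·cd
  229 lm·m^-2:  lm·m⁻² = cd·m⁻² = m⁻²·cd
  (720 cd) / (24.6 m²):  [cd] / [m²] = m⁻²·cd
  373 cd·m^-2:  cd·m⁻² = m⁻²·cd
Every term reduces to m⁻²·cd.

Yes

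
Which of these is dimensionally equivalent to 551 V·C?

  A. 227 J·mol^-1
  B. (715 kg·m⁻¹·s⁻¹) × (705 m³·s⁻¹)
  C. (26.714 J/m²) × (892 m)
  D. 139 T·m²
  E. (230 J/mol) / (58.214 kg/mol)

Reference: C·V = s·A·J·C⁻¹ = kg·m²·s⁻².
Each option:
  A. J·mol⁻¹ = N·m·mol⁻¹ = kg·m²·s⁻²·mol⁻¹
  B. [kg·m⁻¹·s⁻¹] · [m³·s⁻¹] = kg·m²·s⁻²  ← same
  C. [kg·s⁻²] · [m] = kg·m·s⁻²
  D. T·m² = Wb·m⁻²·m² = kg·m²·s⁻²·A⁻¹
  E. [kg·m²·s⁻²·mol⁻¹] / [kg·mol⁻¹] = m²·s⁻²
Only B. matches kg·m²·s⁻².

B.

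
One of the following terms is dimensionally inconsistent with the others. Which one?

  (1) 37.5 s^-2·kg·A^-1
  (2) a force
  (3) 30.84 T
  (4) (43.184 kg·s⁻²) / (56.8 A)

Reduce each to base SI dimensions:
  (1) kg·s⁻²·A⁻¹
  (2) [force] = kg·m·s⁻²
  (3) T = Wb·m⁻² = kg·s⁻²·A⁻¹
  (4) [kg·s⁻²] / [A] = kg·s⁻²·A⁻¹
All reduce to kg·s⁻²·A⁻¹ except (2), which is kg·m·s⁻².

(2)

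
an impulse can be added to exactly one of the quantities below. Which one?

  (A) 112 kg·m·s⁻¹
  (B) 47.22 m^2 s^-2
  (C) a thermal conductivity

Reference: [impulse] = kg·m·s⁻¹.
Each option:
  (A) kg·m·s⁻¹  ← same
  (B) m²·s⁻²
  (C) [thermal conductivity] = kg·m·s⁻³·K⁻¹
Only (A) matches kg·m·s⁻¹.

(A)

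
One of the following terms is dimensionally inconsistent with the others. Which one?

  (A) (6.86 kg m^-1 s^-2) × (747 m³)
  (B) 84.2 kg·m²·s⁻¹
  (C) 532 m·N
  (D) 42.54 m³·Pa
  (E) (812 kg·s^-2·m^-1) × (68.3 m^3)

(B)

Dimensions:
  (A) [kg·m⁻¹·s⁻²] · [m³] = kg·m²·s⁻²
  (B) kg·m²·s⁻¹
  (C) N·m = kg·m·s⁻²·m = kg·m²·s⁻²
  (D) Pa·m³ = N·m⁻²·m³ = kg·m²·s⁻²
  (E) [kg·m⁻¹·s⁻²] · [m³] = kg·m²·s⁻²
All reduce to kg·m²·s⁻² except (B), which is kg·m²·s⁻¹.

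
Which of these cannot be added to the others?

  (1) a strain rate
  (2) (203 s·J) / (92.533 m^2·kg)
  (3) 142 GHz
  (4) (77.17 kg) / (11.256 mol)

(4)

Reduce each to base SI dimensions:
  (1) [strain rate] = s⁻¹
  (2) [kg·m²·s⁻¹] / [kg·m²] = s⁻¹
  (3) Hz = s⁻¹
  (4) [kg] / [mol] = kg·mol⁻¹
All reduce to s⁻¹ except (4), which is kg·mol⁻¹.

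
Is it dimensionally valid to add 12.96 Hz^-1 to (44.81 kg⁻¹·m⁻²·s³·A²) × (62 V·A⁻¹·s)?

Work out the base dimensions of each:
  12.96 Hz^-1:  Hz⁻¹ = (s⁻¹)⁻¹ = s
  (44.81 kg⁻¹·m⁻²·s³·A²) × (62 V·A⁻¹·s):  [kg⁻¹·m⁻²·s³·A²] · [kg·m²·s⁻²·A⁻²] = s
Both are s, so they have the same dimensions and can be added.

Yes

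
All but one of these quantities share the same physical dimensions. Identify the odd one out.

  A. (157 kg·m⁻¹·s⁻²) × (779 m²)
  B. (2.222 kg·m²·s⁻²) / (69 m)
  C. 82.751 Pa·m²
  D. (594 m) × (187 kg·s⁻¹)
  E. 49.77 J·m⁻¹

D.

In SI base units:
  A. [kg·m⁻¹·s⁻²] · [m²] = kg·m·s⁻²
  B. [kg·m²·s⁻²] / [m] = kg·m·s⁻²
  C. Pa·m² = N·m⁻²·m² = kg·m·s⁻²
  D. [m] · [kg·s⁻¹] = kg·m·s⁻¹
  E. J·m⁻¹ = N·m·m⁻¹ = kg·m·s⁻²
All reduce to kg·m·s⁻² except D., which is kg·m·s⁻¹.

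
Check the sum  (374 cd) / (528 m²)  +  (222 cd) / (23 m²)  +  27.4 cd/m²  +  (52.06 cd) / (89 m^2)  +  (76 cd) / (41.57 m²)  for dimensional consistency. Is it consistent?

Yes

Expand each in SI base units:
  (374 cd) / (528 m²):  [cd] / [m²] = m⁻²·cd
  (222 cd) / (23 m²):  [cd] / [m²] = m⁻²·cd
  27.4 cd/m²:  cd·m⁻² = m⁻²·cd
  (52.06 cd) / (89 m^2):  [cd] / [m²] = m⁻²·cd
  (76 cd) / (41.57 m²):  [cd] / [m²] = m⁻²·cd
Every term reduces to m⁻²·cd.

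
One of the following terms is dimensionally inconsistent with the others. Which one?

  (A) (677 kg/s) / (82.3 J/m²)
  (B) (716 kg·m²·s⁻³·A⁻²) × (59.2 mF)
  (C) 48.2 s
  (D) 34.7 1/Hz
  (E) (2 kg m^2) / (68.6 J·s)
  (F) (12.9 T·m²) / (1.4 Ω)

(F)

Dimensions:
  (A) [kg·s⁻¹] / [kg·s⁻²] = s
  (B) [kg·m²·s⁻³·A⁻²] · [kg⁻¹·m⁻²·s⁴·A²] = s
  (C) s
  (D) Hz⁻¹ = (s⁻¹)⁻¹ = s
  (E) [kg·m²] / [kg·m²·s⁻¹] = s
  (F) [kg·m²·s⁻²·A⁻¹] / [kg·m²·s⁻³·A⁻²] = s·A
All reduce to s except (F), which is s·A.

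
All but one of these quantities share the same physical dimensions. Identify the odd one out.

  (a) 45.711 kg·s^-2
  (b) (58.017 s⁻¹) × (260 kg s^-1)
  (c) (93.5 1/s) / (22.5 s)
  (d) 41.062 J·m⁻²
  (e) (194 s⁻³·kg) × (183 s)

Reduce each to base SI dimensions:
  (a) kg·s⁻²
  (b) [s⁻¹] · [kg·s⁻¹] = kg·s⁻²
  (c) [s⁻¹] / [s] = s⁻²
  (d) J·m⁻² = N·m·m⁻² = kg·s⁻²
  (e) [kg·s⁻³] · [s] = kg·s⁻²
All reduce to kg·s⁻² except (c), which is s⁻².

(c)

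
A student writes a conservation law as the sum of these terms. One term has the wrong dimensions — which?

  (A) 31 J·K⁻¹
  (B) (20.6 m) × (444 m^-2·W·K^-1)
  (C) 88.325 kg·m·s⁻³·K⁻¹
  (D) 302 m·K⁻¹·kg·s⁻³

Dimensions:
  (A) J·K⁻¹ = N·m·K⁻¹ = kg·m²·s⁻²·K⁻¹
  (B) [m] · [kg·s⁻³·K⁻¹] = kg·m·s⁻³·K⁻¹
  (C) kg·m·s⁻³·K⁻¹
  (D) kg·m·s⁻³·K⁻¹
All reduce to kg·m·s⁻³·K⁻¹ except (A), which is kg·m²·s⁻²·K⁻¹.

(A)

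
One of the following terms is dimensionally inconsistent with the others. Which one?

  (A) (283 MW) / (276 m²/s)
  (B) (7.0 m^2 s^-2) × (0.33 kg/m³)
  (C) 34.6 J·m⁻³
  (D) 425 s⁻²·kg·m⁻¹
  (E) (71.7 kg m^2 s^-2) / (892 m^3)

Expand each in SI base units:
  (A) [kg·m²·s⁻³] / [m²·s⁻¹] = kg·s⁻²
  (B) [m²·s⁻²] · [kg·m⁻³] = kg·m⁻¹·s⁻²
  (C) J·m⁻³ = N·m·m⁻³ = kg·m⁻¹·s⁻²
  (D) kg·m⁻¹·s⁻²
  (E) [kg·m²·s⁻²] / [m³] = kg·m⁻¹·s⁻²
All reduce to kg·m⁻¹·s⁻² except (A), which is kg·s⁻².

(A)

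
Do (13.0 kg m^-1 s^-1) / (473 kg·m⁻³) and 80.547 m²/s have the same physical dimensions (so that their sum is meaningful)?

Yes

In SI base units:
  (13.0 kg m^-1 s^-1) / (473 kg·m⁻³):  [kg·m⁻¹·s⁻¹] / [kg·m⁻³] = m²·s⁻¹
  80.547 m²/s:  m²·s⁻¹
Both are m²·s⁻¹, so they have the same dimensions and can be added.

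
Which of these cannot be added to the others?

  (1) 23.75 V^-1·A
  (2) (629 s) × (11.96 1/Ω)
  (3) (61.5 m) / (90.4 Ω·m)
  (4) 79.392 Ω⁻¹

In SI base units:
  (1) A·V⁻¹ = A·(J·C⁻¹)⁻¹ = kg⁻¹·m⁻²·s³·A²
  (2) [s] · [kg⁻¹·m⁻²·s³·A²] = kg⁻¹·m⁻²·s⁴·A²
  (3) [m] / [kg·m³·s⁻³·A⁻²] = kg⁻¹·m⁻²·s³·A²
  (4) Ω⁻¹ = (V·A⁻¹)⁻¹ = kg⁻¹·m⁻²·s³·A²
All reduce to kg⁻¹·m⁻²·s³·A² except (2), which is kg⁻¹·m⁻²·s⁴·A².

(2)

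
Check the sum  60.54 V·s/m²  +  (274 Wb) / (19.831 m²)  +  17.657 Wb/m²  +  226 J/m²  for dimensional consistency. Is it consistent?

No

Dimensions:
  60.54 V·s/m²:  V·s·m⁻² = J·C⁻¹·s·m⁻² = kg·s⁻²·A⁻¹
  (274 Wb) / (19.831 m²):  [kg·m²·s⁻²·A⁻¹] / [m²] = kg·s⁻²·A⁻¹
  17.657 Wb/m²:  Wb·m⁻² = V·s·m⁻² = kg·s⁻²·A⁻¹
  226 J/m²:  J·m⁻² = N·m·m⁻² = kg·s⁻²
The terms do not share a single dimension (kg·s⁻² vs kg·s⁻²·A⁻¹).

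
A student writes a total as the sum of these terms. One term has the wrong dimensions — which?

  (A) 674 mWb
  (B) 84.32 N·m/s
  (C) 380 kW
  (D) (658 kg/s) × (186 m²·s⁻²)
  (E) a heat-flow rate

Work out the base dimensions of each:
  (A) Wb = V·s = kg·m²·s⁻²·A⁻¹
  (B) N·m·s⁻¹ = kg·m·s⁻²·m·s⁻¹ = kg·m²·s⁻³
  (C) W = J·s⁻¹ = kg·m²·s⁻³
  (D) [kg·s⁻¹] · [m²·s⁻²] = kg·m²·s⁻³
  (E) [heat-flow rate] = kg·m²·s⁻³
All reduce to kg·m²·s⁻³ except (A), which is kg·m²·s⁻²·A⁻¹.

(A)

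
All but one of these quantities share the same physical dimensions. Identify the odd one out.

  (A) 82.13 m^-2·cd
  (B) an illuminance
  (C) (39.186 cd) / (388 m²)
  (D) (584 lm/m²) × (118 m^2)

Work out the base dimensions of each:
  (A) cd·m⁻² = m⁻²·cd
  (B) [illuminance] = m⁻²·cd
  (C) [cd] / [m²] = m⁻²·cd
  (D) [m⁻²·cd] · [m²] = cd
All reduce to m⁻²·cd except (D), which is cd.

(D)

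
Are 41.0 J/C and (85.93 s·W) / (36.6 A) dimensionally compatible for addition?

Dimensions:
  41.0 J/C:  J·C⁻¹ = N·m·(s·A)⁻¹ = kg·m²·s⁻³·A⁻¹
  (85.93 s·W) / (36.6 A):  [kg·m²·s⁻²] / [A] = kg·m²·s⁻²·A⁻¹
kg·m²·s⁻³·A⁻¹ ≠ kg·m²·s⁻²·A⁻¹, so they cannot be added.

No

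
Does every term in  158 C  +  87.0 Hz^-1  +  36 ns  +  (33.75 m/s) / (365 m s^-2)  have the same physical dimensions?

No

Reduce each to base SI dimensions:
  158 C:  C = s·A
  87.0 Hz^-1:  Hz⁻¹ = (s⁻¹)⁻¹ = s
  36 ns:  s
  (33.75 m/s) / (365 m s^-2):  [m·s⁻¹] / [m·s⁻²] = s
The terms do not share a single dimension (s vs s·A).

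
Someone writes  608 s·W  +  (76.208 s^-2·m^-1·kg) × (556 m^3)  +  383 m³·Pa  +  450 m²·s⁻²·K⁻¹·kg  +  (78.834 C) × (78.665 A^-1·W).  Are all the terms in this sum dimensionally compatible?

Expand each in SI base units:
  608 s·W:  W·s = J·s⁻¹·s = kg·m²·s⁻²
  (76.208 s^-2·m^-1·kg) × (556 m^3):  [kg·m⁻¹·s⁻²] · [m³] = kg·m²·s⁻²
  383 m³·Pa:  Pa·m³ = N·m⁻²·m³ = kg·m²·s⁻²
  450 m²·s⁻²·K⁻¹·kg:  kg·m²·s⁻²·K⁻¹
  (78.834 C) × (78.665 A^-1·W):  [s·A] · [kg·m²·s⁻³·A⁻¹] = kg·m²·s⁻²
The terms do not share a single dimension (kg·m²·s⁻² vs kg·m²·s⁻²·K⁻¹).

No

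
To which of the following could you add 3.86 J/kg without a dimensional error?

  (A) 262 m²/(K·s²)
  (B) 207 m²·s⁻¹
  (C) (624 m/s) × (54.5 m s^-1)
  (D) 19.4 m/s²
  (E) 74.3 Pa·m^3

Reference: J·kg⁻¹ = N·m·kg⁻¹ = m²·s⁻².
Each option:
  (A) m²·s⁻²·K⁻¹
  (B) m²·s⁻¹
  (C) [m·s⁻¹] · [m·s⁻¹] = m²·s⁻²  ← same
  (D) m·s⁻²
  (E) Pa·m³ = N·m⁻²·m³ = kg·m²·s⁻²
Only (C) matches m²·s⁻².

(C)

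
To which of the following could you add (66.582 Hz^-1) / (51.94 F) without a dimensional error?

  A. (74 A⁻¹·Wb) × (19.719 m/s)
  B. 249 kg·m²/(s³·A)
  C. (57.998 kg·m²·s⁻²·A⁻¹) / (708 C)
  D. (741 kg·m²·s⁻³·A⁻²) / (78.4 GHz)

Reference: [s] / [kg⁻¹·m⁻²·s⁴·A²] = kg·m²·s⁻³·A⁻².
Each option:
  A. [kg·m²·s⁻²·A⁻²] · [m·s⁻¹] = kg·m³·s⁻³·A⁻²
  B. kg·m²·s⁻³·A⁻¹
  C. [kg·m²·s⁻²·A⁻¹] / [s·A] = kg·m²·s⁻³·A⁻²  ← same
  D. [kg·m²·s⁻³·A⁻²] / [s⁻¹] = kg·m²·s⁻²·A⁻²
Only C. matches kg·m²·s⁻³·A⁻².

C.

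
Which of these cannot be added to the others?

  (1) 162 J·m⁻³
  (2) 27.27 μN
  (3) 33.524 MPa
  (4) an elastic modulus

Expand each in SI base units:
  (1) J·m⁻³ = N·m·m⁻³ = kg·m⁻¹·s⁻²
  (2) N = kg·m·s⁻²
  (3) Pa = N·m⁻² = kg·m⁻¹·s⁻²
  (4) [elastic modulus] = kg·m⁻¹·s⁻²
All reduce to kg·m⁻¹·s⁻² except (2), which is kg·m·s⁻².

(2)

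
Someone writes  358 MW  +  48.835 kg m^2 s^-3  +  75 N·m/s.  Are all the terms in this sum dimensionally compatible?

Yes

Reduce each to base SI dimensions:
  358 MW:  W = J·s⁻¹ = kg·m²·s⁻³
  48.835 kg m^2 s^-3:  kg·m²·s⁻³
  75 N·m/s:  N·m·s⁻¹ = kg·m·s⁻²·m·s⁻¹ = kg·m²·s⁻³
Every term reduces to kg·m²·s⁻³.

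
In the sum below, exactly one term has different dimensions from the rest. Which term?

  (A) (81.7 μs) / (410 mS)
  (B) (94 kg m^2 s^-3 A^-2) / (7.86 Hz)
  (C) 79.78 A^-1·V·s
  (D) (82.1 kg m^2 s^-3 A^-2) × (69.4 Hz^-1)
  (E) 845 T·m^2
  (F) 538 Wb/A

Reduce each to base SI dimensions:
  (A) [s] / [kg⁻¹·m⁻²·s³·A²] = kg·m²·s⁻²·A⁻²
  (B) [kg·m²·s⁻³·A⁻²] / [s⁻¹] = kg·m²·s⁻²·A⁻²
  (C) V·s·A⁻¹ = J·C⁻¹·s·A⁻¹ = kg·m²·s⁻²·A⁻²
  (D) [kg·m²·s⁻³·A⁻²] · [s] = kg·m²·s⁻²·A⁻²
  (E) T·m² = Wb·m⁻²·m² = kg·m²·s⁻²·A⁻¹
  (F) Wb·A⁻¹ = V·s·A⁻¹ = kg·m²·s⁻²·A⁻²
All reduce to kg·m²·s⁻²·A⁻² except (E), which is kg·m²·s⁻²·A⁻¹.

(E)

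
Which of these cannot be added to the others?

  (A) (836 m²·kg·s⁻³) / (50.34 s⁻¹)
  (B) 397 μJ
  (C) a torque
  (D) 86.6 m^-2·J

(D)

In SI base units:
  (A) [kg·m²·s⁻³] / [s⁻¹] = kg·m²·s⁻²
  (B) J = N·m = kg·m²·s⁻²
  (C) [torque] = kg·m²·s⁻²
  (D) J·m⁻² = N·m·m⁻² = kg·s⁻²
All reduce to kg·m²·s⁻² except (D), which is kg·s⁻².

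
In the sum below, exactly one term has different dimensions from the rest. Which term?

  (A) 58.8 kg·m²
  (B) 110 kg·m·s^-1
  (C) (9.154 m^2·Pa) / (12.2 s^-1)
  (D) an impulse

(A)

In SI base units:
  (A) kg·m²
  (B) kg·m·s⁻¹
  (C) [kg·m·s⁻²] / [s⁻¹] = kg·m·s⁻¹
  (D) [impulse] = kg·m·s⁻¹
All reduce to kg·m·s⁻¹ except (A), which is kg·m².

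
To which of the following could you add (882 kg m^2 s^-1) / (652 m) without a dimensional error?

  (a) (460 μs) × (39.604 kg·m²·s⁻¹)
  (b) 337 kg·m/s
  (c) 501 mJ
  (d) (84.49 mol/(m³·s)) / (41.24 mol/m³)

Reference: [kg·m²·s⁻¹] / [m] = kg·m·s⁻¹.
Each option:
  (a) [s] · [kg·m²·s⁻¹] = kg·m²
  (b) kg·m·s⁻¹  ← same
  (c) J = N·m = kg·m²·s⁻²
  (d) [m⁻³·s⁻¹·mol] / [m⁻³·mol] = s⁻¹
Only (b) matches kg·m·s⁻¹.

(b)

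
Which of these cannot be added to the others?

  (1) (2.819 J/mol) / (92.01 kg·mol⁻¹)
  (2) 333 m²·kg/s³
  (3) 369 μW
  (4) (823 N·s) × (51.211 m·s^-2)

Work out the base dimensions of each:
  (1) [kg·m²·s⁻²·mol⁻¹] / [kg·mol⁻¹] = m²·s⁻²
  (2) kg·m²·s⁻³
  (3) W = J·s⁻¹ = kg·m²·s⁻³
  (4) [kg·m·s⁻¹] · [m·s⁻²] = kg·m²·s⁻³
All reduce to kg·m²·s⁻³ except (1), which is m²·s⁻².

(1)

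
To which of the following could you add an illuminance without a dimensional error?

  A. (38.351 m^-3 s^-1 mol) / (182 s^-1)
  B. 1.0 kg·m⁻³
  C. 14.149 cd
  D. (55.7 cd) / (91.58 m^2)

D.

Reference: [illuminance] = m⁻²·cd.
Each option:
  A. [m⁻³·s⁻¹·mol] / [s⁻¹] = m⁻³·mol
  B. kg·m⁻³
  C. cd
  D. [cd] / [m²] = m⁻²·cd  ← same
Only D. matches m⁻²·cd.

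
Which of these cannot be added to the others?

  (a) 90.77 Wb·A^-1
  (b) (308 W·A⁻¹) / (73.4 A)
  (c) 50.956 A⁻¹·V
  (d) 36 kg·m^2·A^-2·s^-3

In SI base units:
  (a) Wb·A⁻¹ = V·s·A⁻¹ = kg·m²·s⁻²·A⁻²
  (b) [kg·m²·s⁻³·A⁻¹] / [A] = kg·m²·s⁻³·A⁻²
  (c) V·A⁻¹ = J·C⁻¹·A⁻¹ = kg·m²·s⁻³·A⁻²
  (d) kg·m²·s⁻³·A⁻²
All reduce to kg·m²·s⁻³·A⁻² except (a), which is kg·m²·s⁻²·A⁻².

(a)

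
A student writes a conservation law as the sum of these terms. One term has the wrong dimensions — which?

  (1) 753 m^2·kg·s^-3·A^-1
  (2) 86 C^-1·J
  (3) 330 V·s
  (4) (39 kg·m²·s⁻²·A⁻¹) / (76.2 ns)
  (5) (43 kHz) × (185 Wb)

(3)

Reduce each to base SI dimensions:
  (1) kg·m²·s⁻³·A⁻¹
  (2) J·C⁻¹ = N·m·(s·A)⁻¹ = kg·m²·s⁻³·A⁻¹
  (3) V·s = J·C⁻¹·s = kg·m²·s⁻²·A⁻¹
  (4) [kg·m²·s⁻²·A⁻¹] / [s] = kg·m²·s⁻³·A⁻¹
  (5) [s⁻¹] · [kg·m²·s⁻²·A⁻¹] = kg·m²·s⁻³·A⁻¹
All reduce to kg·m²·s⁻³·A⁻¹ except (3), which is kg·m²·s⁻²·A⁻¹.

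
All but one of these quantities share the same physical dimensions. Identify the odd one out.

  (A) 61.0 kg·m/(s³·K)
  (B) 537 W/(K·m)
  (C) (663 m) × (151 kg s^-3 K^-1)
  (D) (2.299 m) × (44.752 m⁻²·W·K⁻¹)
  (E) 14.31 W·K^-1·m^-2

(E)

In SI base units:
  (A) kg·m·s⁻³·K⁻¹
  (B) W·m⁻¹·K⁻¹ = J·s⁻¹·m⁻¹·K⁻¹ = kg·m·s⁻³·K⁻¹
  (C) [m] · [kg·s⁻³·K⁻¹] = kg·m·s⁻³·K⁻¹
  (D) [m] · [kg·s⁻³·K⁻¹] = kg·m·s⁻³·K⁻¹
  (E) W·m⁻²·K⁻¹ = J·s⁻¹·m⁻²·K⁻¹ = kg·s⁻³·K⁻¹
All reduce to kg·m·s⁻³·K⁻¹ except (E), which is kg·s⁻³·K⁻¹.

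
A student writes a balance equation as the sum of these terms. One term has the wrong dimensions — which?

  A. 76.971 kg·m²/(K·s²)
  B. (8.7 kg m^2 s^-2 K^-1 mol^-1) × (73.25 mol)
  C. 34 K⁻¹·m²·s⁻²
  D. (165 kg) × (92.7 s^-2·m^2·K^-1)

C.

Expand each in SI base units:
  A. kg·m²·s⁻²·K⁻¹
  B. [kg·m²·s⁻²·K⁻¹·mol⁻¹] · [mol] = kg·m²·s⁻²·K⁻¹
  C. m²·s⁻²·K⁻¹
  D. [kg] · [m²·s⁻²·K⁻¹] = kg·m²·s⁻²·K⁻¹
All reduce to kg·m²·s⁻²·K⁻¹ except C., which is m²·s⁻²·K⁻¹.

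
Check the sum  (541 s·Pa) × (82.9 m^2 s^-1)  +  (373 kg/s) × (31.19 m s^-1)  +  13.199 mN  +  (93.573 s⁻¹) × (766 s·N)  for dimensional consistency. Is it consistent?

In SI base units:
  (541 s·Pa) × (82.9 m^2 s^-1):  [kg·m⁻¹·s⁻¹] · [m²·s⁻¹] = kg·m·s⁻²
  (373 kg/s) × (31.19 m s^-1):  [kg·s⁻¹] · [m·s⁻¹] = kg·m·s⁻²
  13.199 mN:  N = kg·m·s⁻²
  (93.573 s⁻¹) × (766 s·N):  [s⁻¹] · [kg·m·s⁻¹] = kg·m·s⁻²
Every term reduces to kg·m·s⁻².

Yes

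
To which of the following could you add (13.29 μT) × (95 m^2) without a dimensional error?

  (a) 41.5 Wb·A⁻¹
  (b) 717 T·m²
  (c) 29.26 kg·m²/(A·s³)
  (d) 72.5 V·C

(b)

Reference: [kg·s⁻²·A⁻¹] · [m²] = kg·m²·s⁻²·A⁻¹.
Each option:
  (a) Wb·A⁻¹ = V·s·A⁻¹ = kg·m²·s⁻²·A⁻²
  (b) T·m² = Wb·m⁻²·m² = kg·m²·s⁻²·A⁻¹  ← same
  (c) kg·m²·s⁻³·A⁻¹
  (d) C·V = s·A·J·C⁻¹ = kg·m²·s⁻²
Only (b) matches kg·m²·s⁻²·A⁻¹.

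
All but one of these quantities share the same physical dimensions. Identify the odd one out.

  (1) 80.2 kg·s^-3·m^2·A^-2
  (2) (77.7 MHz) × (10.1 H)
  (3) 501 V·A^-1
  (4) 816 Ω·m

Expand each in SI base units:
  (1) kg·m²·s⁻³·A⁻²
  (2) [s⁻¹] · [kg·m²·s⁻²·A⁻²] = kg·m²·s⁻³·A⁻²
  (3) V·A⁻¹ = J·C⁻¹·A⁻¹ = kg·m²·s⁻³·A⁻²
  (4) Ω·m = V·A⁻¹·m = kg·m³·s⁻³·A⁻²
All reduce to kg·m²·s⁻³·A⁻² except (4), which is kg·m³·s⁻³·A⁻².

(4)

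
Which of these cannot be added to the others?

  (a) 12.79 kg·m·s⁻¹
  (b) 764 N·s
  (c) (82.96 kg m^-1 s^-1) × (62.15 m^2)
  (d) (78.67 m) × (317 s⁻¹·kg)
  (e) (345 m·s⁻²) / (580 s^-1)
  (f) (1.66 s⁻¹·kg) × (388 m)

(e)

Reduce each to base SI dimensions:
  (a) kg·m·s⁻¹
  (b) N·s = kg·m·s⁻²·s = kg·m·s⁻¹
  (c) [kg·m⁻¹·s⁻¹] · [m²] = kg·m·s⁻¹
  (d) [m] · [kg·s⁻¹] = kg·m·s⁻¹
  (e) [m·s⁻²] / [s⁻¹] = m·s⁻¹
  (f) [kg·s⁻¹] · [m] = kg·m·s⁻¹
All reduce to kg·m·s⁻¹ except (e), which is m·s⁻¹.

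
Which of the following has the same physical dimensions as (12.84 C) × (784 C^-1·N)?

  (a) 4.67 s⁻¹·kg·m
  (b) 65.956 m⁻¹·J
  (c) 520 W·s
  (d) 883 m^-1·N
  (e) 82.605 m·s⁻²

Reference: [s·A] · [kg·m·s⁻³·A⁻¹] = kg·m·s⁻².
Each option:
  (a) kg·m·s⁻¹
  (b) J·m⁻¹ = N·m·m⁻¹ = kg·m·s⁻²  ← same
  (c) W·s = J·s⁻¹·s = kg·m²·s⁻²
  (d) N·m⁻¹ = kg·m·s⁻²·m⁻¹ = kg·s⁻²
  (e) m·s⁻²
Only (b) matches kg·m·s⁻².

(b)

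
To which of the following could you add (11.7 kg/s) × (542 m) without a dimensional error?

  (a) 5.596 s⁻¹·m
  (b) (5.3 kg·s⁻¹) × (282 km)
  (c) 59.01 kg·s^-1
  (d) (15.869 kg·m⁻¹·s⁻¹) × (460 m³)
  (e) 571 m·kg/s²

(b)

Reference: [kg·s⁻¹] · [m] = kg·m·s⁻¹.
Each option:
  (a) m·s⁻¹
  (b) [kg·s⁻¹] · [m] = kg·m·s⁻¹  ← same
  (c) kg·s⁻¹
  (d) [kg·m⁻¹·s⁻¹] · [m³] = kg·m²·s⁻¹
  (e) kg·m·s⁻²
Only (b) matches kg·m·s⁻¹.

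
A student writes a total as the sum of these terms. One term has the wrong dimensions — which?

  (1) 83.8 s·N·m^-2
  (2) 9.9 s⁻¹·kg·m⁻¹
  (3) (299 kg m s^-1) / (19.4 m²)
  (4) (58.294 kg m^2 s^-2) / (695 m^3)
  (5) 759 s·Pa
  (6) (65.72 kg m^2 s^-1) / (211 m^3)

(4)

Expand each in SI base units:
  (1) N·s·m⁻² = kg·m·s⁻²·s·m⁻² = kg·m⁻¹·s⁻¹
  (2) kg·m⁻¹·s⁻¹
  (3) [kg·m·s⁻¹] / [m²] = kg·m⁻¹·s⁻¹
  (4) [kg·m²·s⁻²] / [m³] = kg·m⁻¹·s⁻²
  (5) Pa·s = N·m⁻²·s = kg·m⁻¹·s⁻¹
  (6) [kg·m²·s⁻¹] / [m³] = kg·m⁻¹·s⁻¹
All reduce to kg·m⁻¹·s⁻¹ except (4), which is kg·m⁻¹·s⁻².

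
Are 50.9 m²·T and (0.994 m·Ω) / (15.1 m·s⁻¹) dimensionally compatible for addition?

No

In SI base units:
  50.9 m²·T:  T·m² = Wb·m⁻²·m² = kg·m²·s⁻²·A⁻¹
  (0.994 m·Ω) / (15.1 m·s⁻¹):  [kg·m³·s⁻³·A⁻²] / [m·s⁻¹] = kg·m²·s⁻²·A⁻²
kg·m²·s⁻²·A⁻¹ ≠ kg·m²·s⁻²·A⁻², so they cannot be added.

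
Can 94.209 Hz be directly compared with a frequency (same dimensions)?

In SI base units:
  94.209 Hz:  Hz = s⁻¹
  a frequency:  [frequency] = s⁻¹
Both are s⁻¹, so they have the same dimensions and can be added.

Yes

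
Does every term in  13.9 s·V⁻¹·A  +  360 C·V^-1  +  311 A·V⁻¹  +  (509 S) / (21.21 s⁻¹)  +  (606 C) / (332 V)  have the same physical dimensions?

No

Work out the base dimensions of each:
  13.9 s·V⁻¹·A:  A·s·V⁻¹ = A·s·(J·C⁻¹)⁻¹ = kg⁻¹·m⁻²·s⁴·A²
  360 C·V^-1:  C·V⁻¹ = s·A·(J·C⁻¹)⁻¹ = kg⁻¹·m⁻²·s⁴·A²
  311 A·V⁻¹:  A·V⁻¹ = A·(J·C⁻¹)⁻¹ = kg⁻¹·m⁻²·s³·A²
  (509 S) / (21.21 s⁻¹):  [kg⁻¹·m⁻²·s³·A²] / [s⁻¹] = kg⁻¹·m⁻²·s⁴·A²
  (606 C) / (332 V):  [s·A] / [kg·m²·s⁻³·A⁻¹] = kg⁻¹·m⁻²·s⁴·A²
The terms do not share a single dimension (kg⁻¹·m⁻²·s³·A² vs kg⁻¹·m⁻²·s⁴·A²).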